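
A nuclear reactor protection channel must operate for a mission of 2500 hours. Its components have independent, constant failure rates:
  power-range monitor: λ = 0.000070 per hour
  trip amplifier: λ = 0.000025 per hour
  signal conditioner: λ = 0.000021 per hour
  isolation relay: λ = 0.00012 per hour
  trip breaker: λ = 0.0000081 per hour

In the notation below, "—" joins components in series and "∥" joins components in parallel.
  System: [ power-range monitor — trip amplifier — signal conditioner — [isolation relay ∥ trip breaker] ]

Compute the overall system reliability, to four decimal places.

R(power-range monitor) = exp(−0.000070 × 2500) = 0.839457
R(trip amplifier) = exp(−0.000025 × 2500) = 0.939413
R(signal conditioner) = exp(−0.000021 × 2500) = 0.948854
R(isolation relay) = exp(−0.00012 × 2500) = 0.740818
R(trip breaker) = exp(−0.0000081 × 2500) = 0.979954
Parallel (isolation relay and trip breaker): 1 − (1 − 0.740818)(1 − 0.979954) = 0.994804
Series (power-range monitor, trip amplifier, signal conditioner, and [0.994804]): 0.839457 × 0.939413 × 0.948854 × 0.994804 = 0.7444

0.7444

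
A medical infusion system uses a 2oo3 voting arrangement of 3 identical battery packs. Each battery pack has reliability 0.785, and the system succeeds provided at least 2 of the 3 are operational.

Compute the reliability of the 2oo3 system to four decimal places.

R = Σ_{i=2}^{3} C(3,i) p^i (1−p)^{3−i} with p = 0.785
C(3,2)·0.785^2·0.215^1 = 0.397465
C(3,3)·0.785^3·0.215^0 = 0.483737
Sum = 0.8812

0.8812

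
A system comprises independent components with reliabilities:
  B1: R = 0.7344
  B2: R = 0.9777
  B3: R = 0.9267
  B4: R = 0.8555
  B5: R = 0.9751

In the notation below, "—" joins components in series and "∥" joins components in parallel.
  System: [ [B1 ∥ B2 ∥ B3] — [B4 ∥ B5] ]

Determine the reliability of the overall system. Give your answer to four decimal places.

0.9960

Parallel (B1, B2, and B3): 1 − (1 − 0.734400)(1 − 0.977700)(1 − 0.926700) = 0.999566
Parallel (B4 and B5): 1 − (1 − 0.855500)(1 − 0.975100) = 0.996402
Series ([0.999566] and [0.996402]): 0.999566 × 0.996402 = 0.9960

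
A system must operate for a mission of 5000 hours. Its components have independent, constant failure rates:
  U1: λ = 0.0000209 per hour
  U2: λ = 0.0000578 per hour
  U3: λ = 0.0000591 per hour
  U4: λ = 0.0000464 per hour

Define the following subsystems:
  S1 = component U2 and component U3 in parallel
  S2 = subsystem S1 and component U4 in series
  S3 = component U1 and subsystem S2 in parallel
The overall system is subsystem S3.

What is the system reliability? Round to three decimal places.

0.974

R(U1) = exp(−0.0000209 × 5000) = 0.90077
R(U2) = exp(−0.0000578 × 5000) = 0.74901
R(U3) = exp(−0.0000591 × 5000) = 0.74416
R(U4) = exp(−0.0000464 × 5000) = 0.79295
Parallel (U2 and U3): 1 − (1 − 0.74901)(1 − 0.74416) = 0.93579
Series ([0.93579] and U4): 0.93579 × 0.79295 = 0.74203
Parallel (U1 and [0.74203]): 1 − (1 − 0.90077)(1 − 0.74203) = 0.974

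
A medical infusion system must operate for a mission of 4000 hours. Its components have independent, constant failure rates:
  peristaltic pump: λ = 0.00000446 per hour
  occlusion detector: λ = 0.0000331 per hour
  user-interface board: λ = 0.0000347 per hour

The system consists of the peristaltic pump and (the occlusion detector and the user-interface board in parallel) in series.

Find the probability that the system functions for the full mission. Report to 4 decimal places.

R(peristaltic pump) = exp(−0.00000446 × 4000) = 0.982318
R(occlusion detector) = exp(−0.0000331 × 4000) = 0.875991
R(user-interface board) = exp(−0.0000347 × 4000) = 0.870402
Parallel (occlusion detector and user-interface board): 1 − (1 − 0.875991)(1 − 0.870402) = 0.983929
Series (peristaltic pump and [0.983929]): 0.982318 × 0.983929 = 0.9665

0.9665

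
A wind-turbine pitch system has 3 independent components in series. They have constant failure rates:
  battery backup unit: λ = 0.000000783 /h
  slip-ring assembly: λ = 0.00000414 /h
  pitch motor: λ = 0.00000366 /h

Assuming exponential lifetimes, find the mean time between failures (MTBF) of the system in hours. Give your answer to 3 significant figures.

Series of exponential components: λ_sys = Σ λ_i
λ_sys = 0.000000783 + 0.00000414 + 0.00000366 = 8.5830e-06 /h
MTBF = 1 / λ_sys = 117000 h

117000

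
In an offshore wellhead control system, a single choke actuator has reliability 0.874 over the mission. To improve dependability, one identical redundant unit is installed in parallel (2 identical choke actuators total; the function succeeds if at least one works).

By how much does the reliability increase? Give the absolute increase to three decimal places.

0.110

R_before = 0.874
R_after = 1 − (1 − 0.874)^2 = 0.984
ΔR = 0.984 − 0.874 = 0.110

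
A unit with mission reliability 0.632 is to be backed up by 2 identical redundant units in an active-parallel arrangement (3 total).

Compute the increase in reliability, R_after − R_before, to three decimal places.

0.318

R_before = 0.632
R_after = 1 − (1 − 0.632)^3 = 0.950
ΔR = 0.950 − 0.632 = 0.318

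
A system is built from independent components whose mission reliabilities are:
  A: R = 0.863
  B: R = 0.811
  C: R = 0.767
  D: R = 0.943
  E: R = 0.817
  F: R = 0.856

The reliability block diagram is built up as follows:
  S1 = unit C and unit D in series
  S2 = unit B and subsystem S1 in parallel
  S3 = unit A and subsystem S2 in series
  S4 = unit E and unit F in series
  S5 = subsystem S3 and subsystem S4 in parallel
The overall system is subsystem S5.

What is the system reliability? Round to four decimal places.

Series (C and D): 0.767000 × 0.943000 = 0.723281
Parallel (B and [0.723281]): 1 − (1 − 0.811000)(1 − 0.723281) = 0.947700
Series (A and [0.947700]): 0.863000 × 0.947700 = 0.817865
Series (E and F): 0.817000 × 0.856000 = 0.699352
Parallel ([0.817865] and [0.699352]): 1 − (1 − 0.817865)(1 − 0.699352) = 0.9452

0.9452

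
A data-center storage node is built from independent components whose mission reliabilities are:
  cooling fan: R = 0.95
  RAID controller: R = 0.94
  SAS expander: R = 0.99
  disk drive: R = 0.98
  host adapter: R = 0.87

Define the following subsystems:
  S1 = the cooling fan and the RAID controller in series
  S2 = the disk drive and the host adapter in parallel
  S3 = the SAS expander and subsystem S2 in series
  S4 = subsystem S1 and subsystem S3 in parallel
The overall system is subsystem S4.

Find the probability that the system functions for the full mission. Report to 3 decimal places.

0.999

Series (cooling fan and RAID controller): 0.95000 × 0.94000 = 0.89300
Parallel (disk drive and host adapter): 1 − (1 − 0.98000)(1 − 0.87000) = 0.99740
Series (SAS expander and [0.99740]): 0.99000 × 0.99740 = 0.98743
Parallel ([0.89300] and [0.98743]): 1 − (1 − 0.89300)(1 − 0.98743) = 0.999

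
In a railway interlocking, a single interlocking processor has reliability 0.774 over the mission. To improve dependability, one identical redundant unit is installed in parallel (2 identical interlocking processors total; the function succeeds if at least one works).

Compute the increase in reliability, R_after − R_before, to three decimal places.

R_before = 0.774
R_after = 1 − (1 − 0.774)^2 = 0.949
ΔR = 0.949 − 0.774 = 0.175

0.175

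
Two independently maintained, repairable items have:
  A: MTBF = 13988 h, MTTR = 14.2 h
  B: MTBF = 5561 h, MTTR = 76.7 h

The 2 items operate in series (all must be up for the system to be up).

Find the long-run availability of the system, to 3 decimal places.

0.985

A(A) = MTBF/(MTBF+MTTR) = 13988/(13988+14.2) = 0.998986
A(B) = MTBF/(MTBF+MTTR) = 5561/(5561+76.7) = 0.986395
Series availability: 0.998986 × 0.986395 = 0.985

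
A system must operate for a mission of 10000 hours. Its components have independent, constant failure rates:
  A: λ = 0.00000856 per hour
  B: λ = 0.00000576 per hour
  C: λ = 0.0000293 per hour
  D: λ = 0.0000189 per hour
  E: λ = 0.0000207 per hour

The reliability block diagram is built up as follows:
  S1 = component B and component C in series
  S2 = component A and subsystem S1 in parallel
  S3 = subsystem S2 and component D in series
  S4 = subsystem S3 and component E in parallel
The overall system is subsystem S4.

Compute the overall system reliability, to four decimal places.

0.9640

R(A) = exp(−0.00000856 × 10000) = 0.917961
R(B) = exp(−0.00000576 × 10000) = 0.944027
R(C) = exp(−0.0000293 × 10000) = 0.746022
R(D) = exp(−0.0000189 × 10000) = 0.827787
R(E) = exp(−0.0000207 × 10000) = 0.813020
Series (B and C): 0.944027 × 0.746022 = 0.704265
Parallel (A and [0.704265]): 1 − (1 − 0.917961)(1 − 0.704265) = 0.975738
Series ([0.975738] and D): 0.975738 × 0.827787 = 0.807703
Parallel ([0.807703] and E): 1 − (1 − 0.807703)(1 − 0.813020) = 0.9640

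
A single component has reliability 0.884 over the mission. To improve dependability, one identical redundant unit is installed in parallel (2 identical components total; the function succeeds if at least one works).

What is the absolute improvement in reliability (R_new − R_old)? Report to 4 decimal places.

0.1025

R_before = 0.884
R_after = 1 − (1 − 0.884)^2 = 0.9865
ΔR = 0.9865 − 0.884 = 0.1025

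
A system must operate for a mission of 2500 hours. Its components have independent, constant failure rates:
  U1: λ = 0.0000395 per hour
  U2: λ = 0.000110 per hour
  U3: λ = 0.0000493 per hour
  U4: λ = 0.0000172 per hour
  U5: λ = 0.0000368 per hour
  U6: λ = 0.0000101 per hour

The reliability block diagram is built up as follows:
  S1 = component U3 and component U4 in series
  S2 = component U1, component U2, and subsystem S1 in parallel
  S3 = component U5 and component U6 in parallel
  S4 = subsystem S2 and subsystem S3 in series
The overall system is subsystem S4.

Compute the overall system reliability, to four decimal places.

R(U1) = exp(−0.0000395 × 2500) = 0.905969
R(U2) = exp(−0.000110 × 2500) = 0.759572
R(U3) = exp(−0.0000493 × 2500) = 0.884043
R(U4) = exp(−0.0000172 × 2500) = 0.957911
R(U5) = exp(−0.0000368 × 2500) = 0.912105
R(U6) = exp(−0.0000101 × 2500) = 0.975066
Series (U3 and U4): 0.884043 × 0.957911 = 0.846835
Parallel (U1, U2, and [0.846835]): 1 − (1 − 0.905969)(1 − 0.759572)(1 − 0.846835) = 0.996537
Parallel (U5 and U6): 1 − (1 − 0.912105)(1 − 0.975066) = 0.997808
Series ([0.996537] and [0.997808]): 0.996537 × 0.997808 = 0.9944

0.9944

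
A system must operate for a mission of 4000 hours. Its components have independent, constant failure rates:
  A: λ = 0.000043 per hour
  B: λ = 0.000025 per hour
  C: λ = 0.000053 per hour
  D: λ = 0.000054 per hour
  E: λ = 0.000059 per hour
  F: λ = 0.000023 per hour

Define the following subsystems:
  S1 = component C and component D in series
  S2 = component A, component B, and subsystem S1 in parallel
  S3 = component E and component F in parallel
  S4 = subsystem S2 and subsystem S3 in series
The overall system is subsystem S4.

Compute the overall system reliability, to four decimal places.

0.9764

R(A) = exp(−0.000043 × 4000) = 0.841979
R(B) = exp(−0.000025 × 4000) = 0.904837
R(C) = exp(−0.000053 × 4000) = 0.808965
R(D) = exp(−0.000054 × 4000) = 0.805735
R(E) = exp(−0.000059 × 4000) = 0.789781
R(F) = exp(−0.000023 × 4000) = 0.912105
Series (C and D): 0.808965 × 0.805735 = 0.651811
Parallel (A, B, and [0.651811]): 1 − (1 − 0.841979)(1 − 0.904837)(1 − 0.651811) = 0.994764
Parallel (E and F): 1 − (1 − 0.789781)(1 − 0.912105) = 0.981523
Series ([0.994764] and [0.981523]): 0.994764 × 0.981523 = 0.9764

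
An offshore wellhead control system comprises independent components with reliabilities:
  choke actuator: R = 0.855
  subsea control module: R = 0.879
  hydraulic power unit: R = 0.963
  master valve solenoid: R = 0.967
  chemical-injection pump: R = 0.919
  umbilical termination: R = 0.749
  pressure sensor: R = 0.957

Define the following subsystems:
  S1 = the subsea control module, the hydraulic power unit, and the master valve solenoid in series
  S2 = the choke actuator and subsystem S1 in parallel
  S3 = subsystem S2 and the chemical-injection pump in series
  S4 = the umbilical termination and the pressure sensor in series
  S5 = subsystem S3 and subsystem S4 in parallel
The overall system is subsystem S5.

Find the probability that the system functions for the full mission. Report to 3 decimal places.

0.970

Series (subsea control module, hydraulic power unit, and master valve solenoid): 0.87900 × 0.96300 × 0.96700 = 0.81854
Parallel (choke actuator and [0.81854]): 1 − (1 − 0.85500)(1 − 0.81854) = 0.97369
Series ([0.97369] and chemical-injection pump): 0.97369 × 0.91900 = 0.89482
Series (umbilical termination and pressure sensor): 0.74900 × 0.95700 = 0.71679
Parallel ([0.89482] and [0.71679]): 1 − (1 − 0.89482)(1 − 0.71679) = 0.970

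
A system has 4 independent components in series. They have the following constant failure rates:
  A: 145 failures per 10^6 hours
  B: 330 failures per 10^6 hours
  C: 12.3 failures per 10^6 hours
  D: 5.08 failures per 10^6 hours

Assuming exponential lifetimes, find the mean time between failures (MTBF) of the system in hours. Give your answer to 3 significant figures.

Series of exponential components: λ_sys = Σ λ_i
λ_sys = 0.000145 + 0.000330 + 0.0000123 + 0.00000508 = 4.9238e-04 /h
MTBF = 1 / λ_sys = 2030 h

2030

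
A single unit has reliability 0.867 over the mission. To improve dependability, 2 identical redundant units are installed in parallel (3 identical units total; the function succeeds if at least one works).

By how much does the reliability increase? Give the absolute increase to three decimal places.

0.131

R_before = 0.867
R_after = 1 − (1 − 0.867)^3 = 0.998
ΔR = 0.998 − 0.867 = 0.131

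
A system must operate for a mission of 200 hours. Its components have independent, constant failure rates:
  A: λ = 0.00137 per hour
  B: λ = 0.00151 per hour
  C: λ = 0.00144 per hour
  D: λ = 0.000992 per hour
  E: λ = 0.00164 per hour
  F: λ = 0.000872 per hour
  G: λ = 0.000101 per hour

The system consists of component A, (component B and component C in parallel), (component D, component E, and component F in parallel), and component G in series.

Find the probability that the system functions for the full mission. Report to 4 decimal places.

0.6909

R(A) = exp(−0.00137 × 200) = 0.760332
R(B) = exp(−0.00151 × 200) = 0.739338
R(C) = exp(−0.00144 × 200) = 0.749762
R(D) = exp(−0.000992 × 200) = 0.820042
R(E) = exp(−0.00164 × 200) = 0.720363
R(F) = exp(−0.000872 × 200) = 0.839961
R(G) = exp(−0.000101 × 200) = 0.980003
Parallel (B and C): 1 − (1 − 0.739338)(1 − 0.749762) = 0.934772
Parallel (D, E, and F): 1 − (1 − 0.820042)(1 − 0.720363)(1 − 0.839961) = 0.991946
Series (A, [0.934772], [0.991946], and G): 0.760332 × 0.934772 × 0.991946 × 0.980003 = 0.6909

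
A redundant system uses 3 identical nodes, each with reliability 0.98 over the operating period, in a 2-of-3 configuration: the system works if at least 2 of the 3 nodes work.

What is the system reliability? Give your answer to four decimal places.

R = Σ_{i=2}^{3} C(3,i) p^i (1−p)^{3−i} with p = 0.98
C(3,2)·0.98^2·0.02^1 = 0.057624
C(3,3)·0.98^3·0.02^0 = 0.941192
Sum = 0.9988

0.9988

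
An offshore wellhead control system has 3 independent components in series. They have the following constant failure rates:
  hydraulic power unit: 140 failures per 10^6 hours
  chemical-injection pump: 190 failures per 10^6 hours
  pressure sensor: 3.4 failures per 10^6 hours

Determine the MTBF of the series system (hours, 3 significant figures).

3000

Series of exponential components: λ_sys = Σ λ_i
λ_sys = 0.00014 + 0.00019 + 0.0000034 = 3.3340e-04 /h
MTBF = 1 / λ_sys = 3000 h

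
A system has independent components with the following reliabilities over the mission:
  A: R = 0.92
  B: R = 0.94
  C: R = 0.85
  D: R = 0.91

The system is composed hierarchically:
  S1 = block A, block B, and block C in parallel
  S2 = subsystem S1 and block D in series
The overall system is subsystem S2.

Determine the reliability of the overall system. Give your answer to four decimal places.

Parallel (A, B, and C): 1 − (1 − 0.920000)(1 − 0.940000)(1 − 0.850000) = 0.999280
Series ([0.999280] and D): 0.999280 × 0.910000 = 0.9093

0.9093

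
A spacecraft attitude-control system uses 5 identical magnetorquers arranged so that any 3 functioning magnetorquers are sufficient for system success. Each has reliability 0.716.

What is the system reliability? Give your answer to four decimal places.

R = Σ_{i=3}^{5} C(5,i) p^i (1−p)^{5−i} with p = 0.716
C(5,3)·0.716^3·0.284^2 = 0.296057
C(5,4)·0.716^4·0.284^1 = 0.373199
C(5,5)·0.716^5·0.284^0 = 0.188176
Sum = 0.8574

0.8574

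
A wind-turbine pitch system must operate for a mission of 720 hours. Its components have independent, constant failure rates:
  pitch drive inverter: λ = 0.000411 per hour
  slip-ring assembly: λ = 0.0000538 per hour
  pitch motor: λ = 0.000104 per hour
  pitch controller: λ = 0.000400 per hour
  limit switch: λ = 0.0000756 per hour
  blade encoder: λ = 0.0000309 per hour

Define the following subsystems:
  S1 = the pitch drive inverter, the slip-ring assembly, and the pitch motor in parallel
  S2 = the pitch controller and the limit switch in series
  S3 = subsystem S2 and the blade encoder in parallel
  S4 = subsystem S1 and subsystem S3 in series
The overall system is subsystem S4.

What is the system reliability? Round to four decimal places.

0.9929

R(pitch drive inverter) = exp(−0.000411 × 720) = 0.743847
R(slip-ring assembly) = exp(−0.0000538 × 720) = 0.962005
R(pitch motor) = exp(−0.000104 × 720) = 0.927855
R(pitch controller) = exp(−0.000400 × 720) = 0.749762
R(limit switch) = exp(−0.0000756 × 720) = 0.947023
R(blade encoder) = exp(−0.0000309 × 720) = 0.977998
Parallel (pitch drive inverter, slip-ring assembly, and pitch motor): 1 − (1 − 0.743847)(1 − 0.962005)(1 − 0.927855) = 0.999298
Series (pitch controller and limit switch): 0.749762 × 0.947023 = 0.710042
Parallel ([0.710042] and blade encoder): 1 − (1 − 0.710042)(1 − 0.977998) = 0.993620
Series ([0.999298] and [0.993620]): 0.999298 × 0.993620 = 0.9929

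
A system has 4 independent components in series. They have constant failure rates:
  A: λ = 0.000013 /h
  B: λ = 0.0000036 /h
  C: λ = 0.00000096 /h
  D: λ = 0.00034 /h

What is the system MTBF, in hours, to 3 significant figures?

2800

Series of exponential components: λ_sys = Σ λ_i
λ_sys = 0.000013 + 0.0000036 + 0.00000096 + 0.00034 = 3.5756e-04 /h
MTBF = 1 / λ_sys = 2800 h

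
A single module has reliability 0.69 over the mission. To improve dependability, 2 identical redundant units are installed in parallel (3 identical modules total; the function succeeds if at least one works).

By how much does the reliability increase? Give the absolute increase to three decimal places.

R_before = 0.69
R_after = 1 − (1 − 0.69)^3 = 0.970
ΔR = 0.970 − 0.69 = 0.280

0.280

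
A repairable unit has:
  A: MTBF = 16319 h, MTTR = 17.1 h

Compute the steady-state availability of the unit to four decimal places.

A(A) = MTBF/(MTBF+MTTR) = 16319/(16319+17.1) = 0.9990

0.9990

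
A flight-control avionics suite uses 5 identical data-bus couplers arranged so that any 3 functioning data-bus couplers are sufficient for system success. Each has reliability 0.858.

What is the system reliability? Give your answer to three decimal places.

R = Σ_{i=3}^{5} C(5,i) p^i (1−p)^{5−i} with p = 0.858
C(5,3)·0.858^3·0.142^2 = 0.12736
C(5,4)·0.858^4·0.142^1 = 0.38478
C(5,5)·0.858^5·0.142^0 = 0.46498
Sum = 0.977

0.977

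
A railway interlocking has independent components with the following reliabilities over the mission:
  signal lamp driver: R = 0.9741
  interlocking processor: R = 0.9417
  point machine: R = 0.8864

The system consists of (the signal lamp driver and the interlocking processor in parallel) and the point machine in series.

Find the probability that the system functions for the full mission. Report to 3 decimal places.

Parallel (signal lamp driver and interlocking processor): 1 − (1 − 0.97410)(1 − 0.94170) = 0.99849
Series ([0.99849] and point machine): 0.99849 × 0.88640 = 0.885

0.885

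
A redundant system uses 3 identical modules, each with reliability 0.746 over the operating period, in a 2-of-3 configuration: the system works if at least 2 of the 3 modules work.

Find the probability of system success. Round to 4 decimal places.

R = Σ_{i=2}^{3} C(3,i) p^i (1−p)^{3−i} with p = 0.746
C(3,2)·0.746^2·0.254^1 = 0.424065
C(3,3)·0.746^3·0.254^0 = 0.415161
Sum = 0.8392

0.8392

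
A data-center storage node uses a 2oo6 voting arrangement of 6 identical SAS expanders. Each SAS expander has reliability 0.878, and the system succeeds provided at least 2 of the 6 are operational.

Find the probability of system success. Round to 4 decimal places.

0.9999

R = Σ_{i=2}^{6} C(6,i) p^i (1−p)^{6−i} with p = 0.878
C(6,2)·0.878^2·0.122^4 = 0.002562
C(6,3)·0.878^3·0.122^3 = 0.024581
C(6,4)·0.878^4·0.122^2 = 0.132675
C(6,5)·0.878^5·0.122^1 = 0.381930
C(6,6)·0.878^6·0.122^0 = 0.458107
Sum = 0.9999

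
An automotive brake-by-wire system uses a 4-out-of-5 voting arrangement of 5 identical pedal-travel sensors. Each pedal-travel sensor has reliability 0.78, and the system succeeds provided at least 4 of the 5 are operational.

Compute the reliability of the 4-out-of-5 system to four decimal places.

0.6959

R = Σ_{i=4}^{5} C(5,i) p^i (1−p)^{5−i} with p = 0.78
C(5,4)·0.78^4·0.22^1 = 0.407166
C(5,5)·0.78^5·0.22^0 = 0.288717
Sum = 0.6959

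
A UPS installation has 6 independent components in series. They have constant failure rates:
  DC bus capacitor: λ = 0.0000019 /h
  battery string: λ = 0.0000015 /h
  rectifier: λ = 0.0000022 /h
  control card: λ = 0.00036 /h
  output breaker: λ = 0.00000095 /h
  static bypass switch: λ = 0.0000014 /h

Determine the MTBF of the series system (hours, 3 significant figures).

2720

Series of exponential components: λ_sys = Σ λ_i
λ_sys = 0.0000019 + 0.0000015 + 0.0000022 + 0.00036 + 0.00000095 + 0.0000014 = 3.6795e-04 /h
MTBF = 1 / λ_sys = 2720 h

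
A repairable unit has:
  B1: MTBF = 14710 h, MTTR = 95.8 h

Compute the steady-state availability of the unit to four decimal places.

A(B1) = MTBF/(MTBF+MTTR) = 14710/(14710+95.8) = 0.9935

0.9935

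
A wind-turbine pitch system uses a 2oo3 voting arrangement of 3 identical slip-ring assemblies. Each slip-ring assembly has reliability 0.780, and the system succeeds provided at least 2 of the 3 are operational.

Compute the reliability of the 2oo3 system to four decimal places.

0.8761

R = Σ_{i=2}^{3} C(3,i) p^i (1−p)^{3−i} with p = 0.780
C(3,2)·0.780^2·0.220^1 = 0.401544
C(3,3)·0.780^3·0.220^0 = 0.474552
Sum = 0.8761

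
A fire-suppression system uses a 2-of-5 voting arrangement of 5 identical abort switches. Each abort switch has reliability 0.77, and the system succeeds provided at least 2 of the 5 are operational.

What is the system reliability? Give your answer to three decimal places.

0.989

R = Σ_{i=2}^{5} C(5,i) p^i (1−p)^{5−i} with p = 0.77
C(5,2)·0.77^2·0.23^3 = 0.07214
C(5,3)·0.77^3·0.23^2 = 0.24151
C(5,4)·0.77^4·0.23^1 = 0.40426
C(5,5)·0.77^5·0.23^0 = 0.27068
Sum = 0.989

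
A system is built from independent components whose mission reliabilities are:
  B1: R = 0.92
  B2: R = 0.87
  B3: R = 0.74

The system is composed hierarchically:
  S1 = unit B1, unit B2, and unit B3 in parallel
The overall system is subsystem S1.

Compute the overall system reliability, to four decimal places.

0.9973

Parallel (B1, B2, and B3): 1 − (1 − 0.920000)(1 − 0.870000)(1 − 0.740000) = 0.9973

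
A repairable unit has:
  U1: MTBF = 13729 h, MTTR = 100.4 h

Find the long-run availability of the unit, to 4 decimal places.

0.9927

A(U1) = MTBF/(MTBF+MTTR) = 13729/(13729+100.4) = 0.9927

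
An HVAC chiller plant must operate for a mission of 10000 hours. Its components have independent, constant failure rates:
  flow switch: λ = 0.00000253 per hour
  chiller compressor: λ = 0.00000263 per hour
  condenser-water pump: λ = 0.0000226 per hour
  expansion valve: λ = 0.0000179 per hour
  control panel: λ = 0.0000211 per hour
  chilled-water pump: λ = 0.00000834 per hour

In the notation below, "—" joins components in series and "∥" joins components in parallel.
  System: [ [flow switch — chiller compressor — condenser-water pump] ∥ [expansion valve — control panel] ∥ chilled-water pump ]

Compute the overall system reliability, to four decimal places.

0.9937

R(flow switch) = exp(−0.00000253 × 10000) = 0.975017
R(chiller compressor) = exp(−0.00000263 × 10000) = 0.974043
R(condenser-water pump) = exp(−0.0000226 × 10000) = 0.797718
R(expansion valve) = exp(−0.0000179 × 10000) = 0.836106
R(control panel) = exp(−0.0000211 × 10000) = 0.809774
R(chilled-water pump) = exp(−0.00000834 × 10000) = 0.919983
Series (flow switch, chiller compressor, and condenser-water pump): 0.975017 × 0.974043 × 0.797718 = 0.757600
Series (expansion valve and control panel): 0.836106 × 0.809774 = 0.677057
Parallel ([0.757600], [0.677057], and chilled-water pump): 1 − (1 − 0.757600)(1 − 0.677057)(1 − 0.919983) = 0.9937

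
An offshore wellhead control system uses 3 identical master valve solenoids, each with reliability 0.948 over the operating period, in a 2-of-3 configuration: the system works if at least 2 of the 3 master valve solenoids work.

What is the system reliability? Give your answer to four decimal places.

0.9922

R = Σ_{i=2}^{3} C(3,i) p^i (1−p)^{3−i} with p = 0.948
C(3,2)·0.948^2·0.052^1 = 0.140198
C(3,3)·0.948^3·0.052^0 = 0.851971
Sum = 0.9922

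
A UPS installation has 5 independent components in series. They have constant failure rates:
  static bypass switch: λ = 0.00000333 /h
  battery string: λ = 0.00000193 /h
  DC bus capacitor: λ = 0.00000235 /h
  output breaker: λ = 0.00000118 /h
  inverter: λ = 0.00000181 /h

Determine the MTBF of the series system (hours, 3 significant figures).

Series of exponential components: λ_sys = Σ λ_i
λ_sys = 0.00000333 + 0.00000193 + 0.00000235 + 0.00000118 + 0.00000181 = 1.0600e-05 /h
MTBF = 1 / λ_sys = 94300 h

94300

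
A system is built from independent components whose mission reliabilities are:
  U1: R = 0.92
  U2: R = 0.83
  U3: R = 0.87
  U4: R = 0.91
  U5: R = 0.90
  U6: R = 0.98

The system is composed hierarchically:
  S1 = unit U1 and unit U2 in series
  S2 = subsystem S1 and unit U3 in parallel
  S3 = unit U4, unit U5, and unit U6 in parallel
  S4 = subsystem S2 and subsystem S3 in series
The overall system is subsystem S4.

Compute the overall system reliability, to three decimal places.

0.969

Series (U1 and U2): 0.92000 × 0.83000 = 0.76360
Parallel ([0.76360] and U3): 1 − (1 − 0.76360)(1 − 0.87000) = 0.96927
Parallel (U4, U5, and U6): 1 − (1 − 0.91000)(1 − 0.90000)(1 − 0.98000) = 0.99982
Series ([0.96927] and [0.99982]): 0.96927 × 0.99982 = 0.969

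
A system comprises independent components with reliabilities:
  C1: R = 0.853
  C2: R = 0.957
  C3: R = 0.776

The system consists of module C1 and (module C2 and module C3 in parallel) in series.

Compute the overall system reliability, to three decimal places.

0.845

Parallel (C2 and C3): 1 − (1 − 0.95700)(1 − 0.77600) = 0.99037
Series (C1 and [0.99037]): 0.85300 × 0.99037 = 0.845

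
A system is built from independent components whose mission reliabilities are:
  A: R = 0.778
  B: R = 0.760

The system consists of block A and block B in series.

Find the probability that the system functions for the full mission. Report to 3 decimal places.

Series (A and B): 0.77800 × 0.76000 = 0.591

0.591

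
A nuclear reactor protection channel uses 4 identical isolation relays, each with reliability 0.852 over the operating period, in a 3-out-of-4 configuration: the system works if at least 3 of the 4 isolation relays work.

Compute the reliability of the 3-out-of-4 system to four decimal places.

R = Σ_{i=3}^{4} C(4,i) p^i (1−p)^{4−i} with p = 0.852
C(4,3)·0.852^3·0.148^1 = 0.366134
C(4,4)·0.852^4·0.148^0 = 0.526937
Sum = 0.8931

0.8931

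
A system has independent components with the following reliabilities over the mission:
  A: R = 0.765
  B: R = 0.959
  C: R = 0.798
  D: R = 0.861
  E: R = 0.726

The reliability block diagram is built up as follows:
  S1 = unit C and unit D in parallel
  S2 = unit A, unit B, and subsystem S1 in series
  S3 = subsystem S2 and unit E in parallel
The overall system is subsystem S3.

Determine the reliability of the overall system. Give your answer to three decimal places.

0.921

Parallel (C and D): 1 − (1 − 0.79800)(1 − 0.86100) = 0.97192
Series (A, B, and [0.97192]): 0.76500 × 0.95900 × 0.97192 = 0.71303
Parallel ([0.71303] and E): 1 − (1 − 0.71303)(1 − 0.72600) = 0.921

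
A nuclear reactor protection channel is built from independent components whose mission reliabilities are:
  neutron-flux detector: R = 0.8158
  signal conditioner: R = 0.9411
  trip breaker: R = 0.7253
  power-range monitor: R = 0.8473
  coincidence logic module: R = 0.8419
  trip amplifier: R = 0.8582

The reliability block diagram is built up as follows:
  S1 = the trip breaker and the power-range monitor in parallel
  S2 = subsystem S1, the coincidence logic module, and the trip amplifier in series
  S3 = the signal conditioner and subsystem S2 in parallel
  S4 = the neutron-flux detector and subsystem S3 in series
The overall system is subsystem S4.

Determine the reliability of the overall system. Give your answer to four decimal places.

0.8010

Parallel (trip breaker and power-range monitor): 1 − (1 − 0.725300)(1 − 0.847300) = 0.958053
Series ([0.958053], coincidence logic module, and trip amplifier): 0.958053 × 0.841900 × 0.858200 = 0.692211
Parallel (signal conditioner and [0.692211]): 1 − (1 − 0.941100)(1 − 0.692211) = 0.981871
Series (neutron-flux detector and [0.981871]): 0.815800 × 0.981871 = 0.8010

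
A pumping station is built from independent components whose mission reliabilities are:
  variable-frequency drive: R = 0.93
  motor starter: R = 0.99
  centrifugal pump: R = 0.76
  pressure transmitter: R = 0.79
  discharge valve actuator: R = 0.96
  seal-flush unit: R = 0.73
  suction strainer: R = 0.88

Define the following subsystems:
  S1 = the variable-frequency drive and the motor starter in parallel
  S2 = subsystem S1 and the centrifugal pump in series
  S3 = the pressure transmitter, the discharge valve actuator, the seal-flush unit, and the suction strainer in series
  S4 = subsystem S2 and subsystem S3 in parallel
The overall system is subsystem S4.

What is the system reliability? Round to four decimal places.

Parallel (variable-frequency drive and motor starter): 1 − (1 − 0.930000)(1 − 0.990000) = 0.999300
Series ([0.999300] and centrifugal pump): 0.999300 × 0.760000 = 0.759468
Series (pressure transmitter, discharge valve actuator, seal-flush unit, and suction strainer): 0.790000 × 0.960000 × 0.730000 × 0.880000 = 0.487196
Parallel ([0.759468] and [0.487196]): 1 − (1 − 0.759468)(1 − 0.487196) = 0.8767

0.8767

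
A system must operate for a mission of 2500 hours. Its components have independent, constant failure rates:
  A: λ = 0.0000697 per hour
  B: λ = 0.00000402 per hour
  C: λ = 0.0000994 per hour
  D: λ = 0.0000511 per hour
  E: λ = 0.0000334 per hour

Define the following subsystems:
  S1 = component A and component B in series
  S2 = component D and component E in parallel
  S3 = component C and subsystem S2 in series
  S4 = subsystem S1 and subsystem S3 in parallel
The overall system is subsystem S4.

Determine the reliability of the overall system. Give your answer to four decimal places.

R(A) = exp(−0.0000697 × 2500) = 0.840087
R(B) = exp(−0.00000402 × 2500) = 0.990000
R(C) = exp(−0.0000994 × 2500) = 0.779970
R(D) = exp(−0.0000511 × 2500) = 0.880073
R(E) = exp(−0.0000334 × 2500) = 0.919891
Series (A and B): 0.840087 × 0.990000 = 0.831686
Parallel (D and E): 1 − (1 − 0.880073)(1 − 0.919891) = 0.990393
Series (C and [0.990393]): 0.779970 × 0.990393 = 0.772477
Parallel ([0.831686] and [0.772477]): 1 − (1 − 0.831686)(1 − 0.772477) = 0.9617

0.9617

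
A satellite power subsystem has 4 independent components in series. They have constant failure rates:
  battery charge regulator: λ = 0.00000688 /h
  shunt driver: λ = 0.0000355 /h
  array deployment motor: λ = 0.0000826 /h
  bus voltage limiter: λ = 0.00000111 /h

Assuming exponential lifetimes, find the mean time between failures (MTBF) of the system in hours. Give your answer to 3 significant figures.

7930

Series of exponential components: λ_sys = Σ λ_i
λ_sys = 0.00000688 + 0.0000355 + 0.0000826 + 0.00000111 = 1.2609e-04 /h
MTBF = 1 / λ_sys = 7930 h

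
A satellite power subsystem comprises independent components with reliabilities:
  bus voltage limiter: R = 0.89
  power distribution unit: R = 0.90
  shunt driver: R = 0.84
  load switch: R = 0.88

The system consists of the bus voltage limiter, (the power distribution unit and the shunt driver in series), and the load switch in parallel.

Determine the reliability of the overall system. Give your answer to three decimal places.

Series (power distribution unit and shunt driver): 0.90000 × 0.84000 = 0.75600
Parallel (bus voltage limiter, [0.75600], and load switch): 1 − (1 − 0.89000)(1 − 0.75600)(1 − 0.88000) = 0.997

0.997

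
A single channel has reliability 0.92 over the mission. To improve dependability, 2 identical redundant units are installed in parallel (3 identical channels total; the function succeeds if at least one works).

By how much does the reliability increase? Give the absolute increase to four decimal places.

R_before = 0.92
R_after = 1 − (1 − 0.92)^3 = 0.9995
ΔR = 0.9995 − 0.92 = 0.0795

0.0795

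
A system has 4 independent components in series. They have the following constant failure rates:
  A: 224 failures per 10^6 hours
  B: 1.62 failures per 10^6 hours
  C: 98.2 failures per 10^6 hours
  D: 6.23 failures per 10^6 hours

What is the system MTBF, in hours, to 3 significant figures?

3030

Series of exponential components: λ_sys = Σ λ_i
λ_sys = 0.000224 + 0.00000162 + 0.0000982 + 0.00000623 = 3.3005e-04 /h
MTBF = 1 / λ_sys = 3030 h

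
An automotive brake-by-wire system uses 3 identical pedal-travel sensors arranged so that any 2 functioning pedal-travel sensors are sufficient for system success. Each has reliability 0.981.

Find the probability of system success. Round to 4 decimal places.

R = Σ_{i=2}^{3} C(3,i) p^i (1−p)^{3−i} with p = 0.981
C(3,2)·0.981^2·0.019^1 = 0.054855
C(3,3)·0.981^3·0.019^0 = 0.944076
Sum = 0.9989

0.9989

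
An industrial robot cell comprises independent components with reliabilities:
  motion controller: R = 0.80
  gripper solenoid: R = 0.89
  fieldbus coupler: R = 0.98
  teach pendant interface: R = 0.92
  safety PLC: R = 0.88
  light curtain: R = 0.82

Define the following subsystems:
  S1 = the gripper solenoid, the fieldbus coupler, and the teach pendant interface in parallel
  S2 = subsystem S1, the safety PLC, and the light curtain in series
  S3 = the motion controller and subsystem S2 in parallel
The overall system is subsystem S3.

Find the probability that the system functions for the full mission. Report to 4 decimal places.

0.9443

Parallel (gripper solenoid, fieldbus coupler, and teach pendant interface): 1 − (1 − 0.890000)(1 − 0.980000)(1 − 0.920000) = 0.999824
Series ([0.999824], safety PLC, and light curtain): 0.999824 × 0.880000 × 0.820000 = 0.721473
Parallel (motion controller and [0.721473]): 1 − (1 − 0.800000)(1 − 0.721473) = 0.9443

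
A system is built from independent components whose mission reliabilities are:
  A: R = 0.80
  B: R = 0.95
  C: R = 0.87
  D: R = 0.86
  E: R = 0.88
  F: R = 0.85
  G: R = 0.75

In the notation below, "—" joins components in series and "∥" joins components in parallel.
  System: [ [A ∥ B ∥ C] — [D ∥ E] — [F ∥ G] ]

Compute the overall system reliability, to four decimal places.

Parallel (A, B, and C): 1 − (1 − 0.800000)(1 − 0.950000)(1 − 0.870000) = 0.998700
Parallel (D and E): 1 − (1 − 0.860000)(1 − 0.880000) = 0.983200
Parallel (F and G): 1 − (1 − 0.850000)(1 − 0.750000) = 0.962500
Series ([0.998700], [0.983200], and [0.962500]): 0.998700 × 0.983200 × 0.962500 = 0.9451

0.9451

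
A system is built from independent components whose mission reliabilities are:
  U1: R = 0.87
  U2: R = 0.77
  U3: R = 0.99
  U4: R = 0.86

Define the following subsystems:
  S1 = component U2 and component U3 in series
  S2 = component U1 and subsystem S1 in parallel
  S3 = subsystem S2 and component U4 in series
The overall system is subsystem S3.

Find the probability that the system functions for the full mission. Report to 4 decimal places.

Series (U2 and U3): 0.770000 × 0.990000 = 0.762300
Parallel (U1 and [0.762300]): 1 − (1 − 0.870000)(1 − 0.762300) = 0.969099
Series ([0.969099] and U4): 0.969099 × 0.860000 = 0.8334

0.8334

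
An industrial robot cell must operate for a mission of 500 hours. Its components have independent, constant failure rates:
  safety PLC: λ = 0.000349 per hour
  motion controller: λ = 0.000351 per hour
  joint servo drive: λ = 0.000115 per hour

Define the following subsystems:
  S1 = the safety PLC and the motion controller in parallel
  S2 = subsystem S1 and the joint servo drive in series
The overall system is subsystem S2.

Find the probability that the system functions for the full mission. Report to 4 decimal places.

R(safety PLC) = exp(−0.000349 × 500) = 0.839877
R(motion controller) = exp(−0.000351 × 500) = 0.839037
R(joint servo drive) = exp(−0.000115 × 500) = 0.944122
Parallel (safety PLC and motion controller): 1 − (1 − 0.839877)(1 − 0.839037) = 0.974226
Series ([0.974226] and joint servo drive): 0.974226 × 0.944122 = 0.9198

0.9198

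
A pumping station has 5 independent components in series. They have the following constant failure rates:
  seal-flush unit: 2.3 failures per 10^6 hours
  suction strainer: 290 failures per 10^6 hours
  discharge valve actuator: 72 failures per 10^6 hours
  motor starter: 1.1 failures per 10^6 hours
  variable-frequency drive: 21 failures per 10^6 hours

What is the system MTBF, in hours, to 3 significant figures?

2590

Series of exponential components: λ_sys = Σ λ_i
λ_sys = 0.0000023 + 0.00029 + 0.000072 + 0.0000011 + 0.000021 = 3.8640e-04 /h
MTBF = 1 / λ_sys = 2590 h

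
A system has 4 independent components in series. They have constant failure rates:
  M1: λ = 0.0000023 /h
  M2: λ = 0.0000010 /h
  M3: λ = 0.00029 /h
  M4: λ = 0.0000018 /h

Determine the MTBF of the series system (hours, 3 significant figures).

Series of exponential components: λ_sys = Σ λ_i
λ_sys = 0.0000023 + 0.0000010 + 0.00029 + 0.0000018 = 2.9510e-04 /h
MTBF = 1 / λ_sys = 3390 h

3390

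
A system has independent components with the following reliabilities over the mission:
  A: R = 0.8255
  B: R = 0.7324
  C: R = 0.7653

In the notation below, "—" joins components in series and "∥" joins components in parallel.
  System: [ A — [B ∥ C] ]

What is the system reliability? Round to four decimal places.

0.7737

Parallel (B and C): 1 − (1 − 0.732400)(1 − 0.765300) = 0.937194
Series (A and [0.937194]): 0.825500 × 0.937194 = 0.7737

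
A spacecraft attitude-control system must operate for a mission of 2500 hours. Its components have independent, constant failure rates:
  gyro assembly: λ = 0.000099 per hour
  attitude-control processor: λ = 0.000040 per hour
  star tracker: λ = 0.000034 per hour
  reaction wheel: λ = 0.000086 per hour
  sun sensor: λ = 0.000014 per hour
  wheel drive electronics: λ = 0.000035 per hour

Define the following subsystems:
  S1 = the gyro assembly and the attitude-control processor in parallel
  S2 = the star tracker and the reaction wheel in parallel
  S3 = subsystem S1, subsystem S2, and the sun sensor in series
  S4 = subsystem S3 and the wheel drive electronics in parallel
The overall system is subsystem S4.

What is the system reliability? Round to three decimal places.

0.994

R(gyro assembly) = exp(−0.000099 × 2500) = 0.78075
R(attitude-control processor) = exp(−0.000040 × 2500) = 0.90484
R(star tracker) = exp(−0.000034 × 2500) = 0.91851
R(reaction wheel) = exp(−0.000086 × 2500) = 0.80654
R(sun sensor) = exp(−0.000014 × 2500) = 0.96561
R(wheel drive electronics) = exp(−0.000035 × 2500) = 0.91622
Parallel (gyro assembly and attitude-control processor): 1 − (1 − 0.78075)(1 − 0.90484) = 0.97914
Parallel (star tracker and reaction wheel): 1 − (1 − 0.91851)(1 − 0.80654) = 0.98423
Series ([0.97914], [0.98423], and sun sensor): 0.97914 × 0.98423 × 0.96561 = 0.93056
Parallel ([0.93056] and wheel drive electronics): 1 − (1 − 0.93056)(1 − 0.91622) = 0.994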